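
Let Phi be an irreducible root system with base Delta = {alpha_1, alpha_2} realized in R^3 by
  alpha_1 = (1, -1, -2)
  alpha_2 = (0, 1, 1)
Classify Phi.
Compute the Cartan integers a_ij = 2(alpha_i, alpha_j)/(alpha_j, alpha_j); the resulting 2x2 Cartan matrix is
[[2, -3], [-1, 2]].
The roots have two lengths (squared-length ratio 3:1); the short ones are alpha_{2}. The associated Dynkin diagram is two nodes joined by a triple edge (G_2), so the type is G_2.

type G_2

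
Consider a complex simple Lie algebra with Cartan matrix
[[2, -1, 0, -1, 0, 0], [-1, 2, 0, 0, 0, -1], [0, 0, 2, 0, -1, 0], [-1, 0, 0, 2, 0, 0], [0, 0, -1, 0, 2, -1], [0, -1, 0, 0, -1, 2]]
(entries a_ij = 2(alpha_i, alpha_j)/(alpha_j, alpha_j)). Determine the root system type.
The matrix has rank 6 with 2's on the diagonal. Reading the off-diagonal entries as Dynkin edges (a single edge where a_ij = a_ji = -1; a double or triple edge where a_ij * a_ji = 2 or 3), the diagram is a chain of 6 nodes with single edges (A_6). One simple-root ordering that puts it in standard form is (alpha_3, alpha_5, alpha_6, alpha_2, alpha_1, alpha_4). So the algebra is type A_6, i.e. sl(7).

A_6 (sl(7))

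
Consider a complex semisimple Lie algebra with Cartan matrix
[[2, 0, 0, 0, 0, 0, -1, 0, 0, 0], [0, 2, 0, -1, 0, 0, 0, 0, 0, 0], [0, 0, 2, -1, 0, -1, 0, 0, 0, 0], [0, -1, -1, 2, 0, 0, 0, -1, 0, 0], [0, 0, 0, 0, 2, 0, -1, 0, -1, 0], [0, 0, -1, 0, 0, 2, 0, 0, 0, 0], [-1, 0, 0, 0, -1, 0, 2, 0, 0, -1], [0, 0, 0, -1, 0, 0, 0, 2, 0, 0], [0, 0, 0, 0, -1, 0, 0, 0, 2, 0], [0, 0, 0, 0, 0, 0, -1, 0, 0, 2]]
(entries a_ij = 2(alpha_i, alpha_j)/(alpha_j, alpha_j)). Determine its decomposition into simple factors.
The diagram associated to this matrix has two connected components: the simple roots {alpha_1, alpha_5, alpha_7, alpha_9, alpha_10} form a chain of 3 nodes with a fork of two nodes at one end (D_5), and {alpha_2, alpha_3, alpha_4, alpha_6, alpha_8} form a chain of 3 nodes with a fork of two nodes at one end (D_5). A semisimple Lie algebra decomposes uniquely as the direct sum of simple ideals, one per connected component of its Dynkin diagram, so g ≅ D_5 ⊕ D_5 (dimension 45 + 45 = 90).

D_5 (so(10)) ⊕ D_5 (so(10))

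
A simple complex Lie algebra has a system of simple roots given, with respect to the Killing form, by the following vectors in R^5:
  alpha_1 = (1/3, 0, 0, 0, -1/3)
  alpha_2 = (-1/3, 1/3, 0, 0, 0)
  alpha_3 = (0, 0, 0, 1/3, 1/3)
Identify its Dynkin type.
Compute the Cartan integers a_ij = 2(alpha_i, alpha_j)/(alpha_j, alpha_j); the resulting 3x3 Cartan matrix is
[[2, -1, -1], [-1, 2, 0], [-1, 0, 2]].
All simple roots have the same length, so the diagram is simply laced. The associated Dynkin diagram is a chain of 3 nodes with single edges (A_3), so the type is A_3 (the algebra sl(4)).

type A_3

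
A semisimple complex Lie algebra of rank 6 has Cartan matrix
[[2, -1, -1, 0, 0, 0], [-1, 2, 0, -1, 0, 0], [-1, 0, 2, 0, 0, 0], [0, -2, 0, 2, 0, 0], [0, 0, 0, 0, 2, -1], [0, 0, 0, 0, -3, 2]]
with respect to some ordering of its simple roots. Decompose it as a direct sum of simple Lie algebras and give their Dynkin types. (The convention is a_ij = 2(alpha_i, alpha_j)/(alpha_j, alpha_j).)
C4 ⊕ G2

The diagram associated to this matrix has two connected components: the simple roots {alpha_1, alpha_2, alpha_3, alpha_4} form a chain of 4 nodes with a double edge at one end; the terminal node there is the unique long simple root (C_4), and {alpha_5, alpha_6} form two nodes joined by a triple edge (G_2). A semisimple Lie algebra decomposes uniquely as the direct sum of simple ideals, one per connected component of its Dynkin diagram, so g ≅ C_4 ⊕ G_2 (dimension 36 + 14 = 50).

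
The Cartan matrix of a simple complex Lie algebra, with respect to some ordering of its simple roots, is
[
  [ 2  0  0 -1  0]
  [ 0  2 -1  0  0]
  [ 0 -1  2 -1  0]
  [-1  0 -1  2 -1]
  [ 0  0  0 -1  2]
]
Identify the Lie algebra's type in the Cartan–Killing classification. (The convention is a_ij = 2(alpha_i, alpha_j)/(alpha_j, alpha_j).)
D5

The matrix has rank 5 with 2's on the diagonal. Reading the off-diagonal entries as Dynkin edges (a single edge where a_ij = a_ji = -1; a double or triple edge where a_ij * a_ji = 2 or 3), the diagram is a chain of 3 nodes with a fork of two nodes at one end (D_5). One simple-root ordering that puts it in standard form is (alpha_2, alpha_3, alpha_4, alpha_1, alpha_5). So the algebra is type D_5, i.e. so(10).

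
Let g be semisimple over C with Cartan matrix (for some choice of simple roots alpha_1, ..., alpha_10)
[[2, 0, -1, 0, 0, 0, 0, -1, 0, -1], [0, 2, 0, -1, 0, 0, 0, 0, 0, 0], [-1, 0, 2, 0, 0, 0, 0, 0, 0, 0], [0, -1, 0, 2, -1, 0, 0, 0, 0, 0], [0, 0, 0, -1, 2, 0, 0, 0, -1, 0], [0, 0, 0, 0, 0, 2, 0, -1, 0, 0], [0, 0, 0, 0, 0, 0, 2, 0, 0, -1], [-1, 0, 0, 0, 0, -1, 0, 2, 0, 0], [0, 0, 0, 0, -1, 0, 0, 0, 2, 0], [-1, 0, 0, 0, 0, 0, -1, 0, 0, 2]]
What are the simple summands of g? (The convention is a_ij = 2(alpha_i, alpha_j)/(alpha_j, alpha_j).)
A_4 (sl(5)) ⊕ E_6

The diagram associated to this matrix has two connected components: the simple roots {alpha_2, alpha_4, alpha_5, alpha_9} form a chain of 4 nodes with single edges (A_4), and {alpha_1, alpha_3, alpha_6, alpha_7, alpha_8, alpha_10} form a chain of 5 nodes with one extra node attached to the third node from one end (E_6). A semisimple Lie algebra decomposes uniquely as the direct sum of simple ideals, one per connected component of its Dynkin diagram, so g ≅ A_4 ⊕ E_6 (dimension 24 + 78 = 102).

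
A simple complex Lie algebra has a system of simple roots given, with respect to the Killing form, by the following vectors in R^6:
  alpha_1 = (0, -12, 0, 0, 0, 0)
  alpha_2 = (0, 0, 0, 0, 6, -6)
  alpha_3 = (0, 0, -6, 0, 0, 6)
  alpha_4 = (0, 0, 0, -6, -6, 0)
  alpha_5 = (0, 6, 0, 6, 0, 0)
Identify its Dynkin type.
C_5

Compute the Cartan integers a_ij = 2(alpha_i, alpha_j)/(alpha_j, alpha_j); the resulting 5x5 Cartan matrix is
[[2, 0, 0, 0, -2], [0, 2, -1, -1, 0], [0, -1, 2, 0, 0], [0, -1, 0, 2, -1], [-1, 0, 0, -1, 2]].
The roots have two lengths (squared-length ratio 2:1); the short ones are alpha_{2,3,4,5}. The associated Dynkin diagram is a chain of 5 nodes with a double edge at one end; the terminal node there is the unique long simple root (C_5), so the type is C_5 (the algebra sp(10)).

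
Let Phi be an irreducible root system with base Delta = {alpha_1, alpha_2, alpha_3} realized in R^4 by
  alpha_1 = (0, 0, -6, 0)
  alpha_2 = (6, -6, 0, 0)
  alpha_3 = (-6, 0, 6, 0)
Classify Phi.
Compute the Cartan integers a_ij = 2(alpha_i, alpha_j)/(alpha_j, alpha_j); the resulting 3x3 Cartan matrix is
[[2, 0, -1], [0, 2, -1], [-2, -1, 2]].
The roots have two lengths (squared-length ratio 2:1); the short ones are alpha_{1}. The associated Dynkin diagram is a chain of 3 nodes with a double edge at one end; the terminal node there is the unique short simple root (B_3), so the type is B_3 (the algebra so(7)).

type B_3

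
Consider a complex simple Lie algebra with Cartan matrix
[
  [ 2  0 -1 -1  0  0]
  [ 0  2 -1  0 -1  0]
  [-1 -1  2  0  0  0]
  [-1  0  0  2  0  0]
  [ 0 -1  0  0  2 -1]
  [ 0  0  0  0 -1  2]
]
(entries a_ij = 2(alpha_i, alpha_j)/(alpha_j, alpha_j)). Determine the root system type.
The matrix has rank 6 with 2's on the diagonal. Reading the off-diagonal entries as Dynkin edges (a single edge where a_ij = a_ji = -1; a double or triple edge where a_ij * a_ji = 2 or 3), the diagram is a chain of 6 nodes with single edges (A_6). One simple-root ordering that puts it in standard form is (alpha_4, alpha_1, alpha_3, alpha_2, alpha_5, alpha_6). So the algebra is type A_6, i.e. sl(7).

A6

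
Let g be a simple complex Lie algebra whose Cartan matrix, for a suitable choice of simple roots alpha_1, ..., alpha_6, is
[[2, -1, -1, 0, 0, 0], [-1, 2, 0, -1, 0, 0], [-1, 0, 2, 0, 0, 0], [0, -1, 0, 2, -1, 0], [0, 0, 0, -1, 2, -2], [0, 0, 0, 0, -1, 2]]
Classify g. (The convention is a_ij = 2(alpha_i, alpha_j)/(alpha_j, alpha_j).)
The matrix has rank 6 with 2's on the diagonal. Reading the off-diagonal entries as Dynkin edges (a single edge where a_ij = a_ji = -1; a double or triple edge where a_ij * a_ji = 2 or 3), the diagram is a chain of 6 nodes with a double edge at one end; the terminal node there is the unique short simple root (B_6). One simple-root ordering that puts it in standard form is (alpha_3, alpha_1, alpha_2, alpha_4, alpha_5, alpha_6). So the algebra is type B_6, i.e. so(13).

type B_6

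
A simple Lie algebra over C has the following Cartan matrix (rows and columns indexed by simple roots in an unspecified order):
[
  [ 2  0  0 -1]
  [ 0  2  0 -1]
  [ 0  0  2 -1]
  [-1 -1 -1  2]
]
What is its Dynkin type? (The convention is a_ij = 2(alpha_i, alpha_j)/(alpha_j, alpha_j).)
type D_4

The matrix has rank 4 with 2's on the diagonal. Reading the off-diagonal entries as Dynkin edges (a single edge where a_ij = a_ji = -1; a double or triple edge where a_ij * a_ji = 2 or 3), the diagram is a chain of 2 nodes with a fork of two nodes at one end (D_4). One simple-root ordering that puts it in standard form is (alpha_2, alpha_4, alpha_1, alpha_3). So the algebra is type D_4, i.e. so(8).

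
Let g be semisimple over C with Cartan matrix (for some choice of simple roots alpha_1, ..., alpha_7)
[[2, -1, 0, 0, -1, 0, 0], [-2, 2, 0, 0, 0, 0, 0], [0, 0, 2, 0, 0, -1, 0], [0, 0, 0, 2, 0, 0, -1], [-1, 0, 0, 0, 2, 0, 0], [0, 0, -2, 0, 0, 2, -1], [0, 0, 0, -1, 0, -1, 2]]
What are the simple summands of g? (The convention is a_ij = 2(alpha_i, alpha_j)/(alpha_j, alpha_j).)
type B_4 + type C_3

The diagram associated to this matrix has two connected components: the simple roots {alpha_3, alpha_4, alpha_6, alpha_7} form a chain of 4 nodes with a double edge at one end; the terminal node there is the unique short simple root (B_4), and {alpha_1, alpha_2, alpha_5} form a chain of 3 nodes with a double edge at one end; the terminal node there is the unique long simple root (C_3). A semisimple Lie algebra decomposes uniquely as the direct sum of simple ideals, one per connected component of its Dynkin diagram, so g ≅ B_4 ⊕ C_3 (dimension 36 + 21 = 57).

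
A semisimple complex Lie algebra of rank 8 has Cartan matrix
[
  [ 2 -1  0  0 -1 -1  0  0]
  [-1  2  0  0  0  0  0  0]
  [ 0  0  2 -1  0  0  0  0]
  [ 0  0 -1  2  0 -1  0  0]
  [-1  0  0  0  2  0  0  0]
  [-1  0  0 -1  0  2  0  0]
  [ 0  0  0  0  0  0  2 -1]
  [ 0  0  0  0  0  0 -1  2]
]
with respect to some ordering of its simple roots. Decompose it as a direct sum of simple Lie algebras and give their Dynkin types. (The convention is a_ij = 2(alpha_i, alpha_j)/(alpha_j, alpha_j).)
The diagram associated to this matrix has two connected components: the simple roots {alpha_7, alpha_8} form a chain of 2 nodes with single edges (A_2), and {alpha_1, alpha_2, alpha_3, alpha_4, alpha_5, alpha_6} form a chain of 4 nodes with a fork of two nodes at one end (D_6). A semisimple Lie algebra decomposes uniquely as the direct sum of simple ideals, one per connected component of its Dynkin diagram, so g ≅ A_2 ⊕ D_6 (dimension 8 + 66 = 74).

type A_2 ⊕ type D_6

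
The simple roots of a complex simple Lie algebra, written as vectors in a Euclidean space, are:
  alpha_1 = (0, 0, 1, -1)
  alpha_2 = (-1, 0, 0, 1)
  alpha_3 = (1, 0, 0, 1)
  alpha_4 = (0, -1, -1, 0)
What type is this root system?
Compute the Cartan integers a_ij = 2(alpha_i, alpha_j)/(alpha_j, alpha_j); the resulting 4x4 Cartan matrix is
[[2, -1, -1, -1], [-1, 2, 0, 0], [-1, 0, 2, 0], [-1, 0, 0, 2]].
All simple roots have the same length, so the diagram is simply laced. The associated Dynkin diagram is a chain of 2 nodes with a fork of two nodes at one end (D_4), so the type is D_4 (the algebra so(8)).

D_4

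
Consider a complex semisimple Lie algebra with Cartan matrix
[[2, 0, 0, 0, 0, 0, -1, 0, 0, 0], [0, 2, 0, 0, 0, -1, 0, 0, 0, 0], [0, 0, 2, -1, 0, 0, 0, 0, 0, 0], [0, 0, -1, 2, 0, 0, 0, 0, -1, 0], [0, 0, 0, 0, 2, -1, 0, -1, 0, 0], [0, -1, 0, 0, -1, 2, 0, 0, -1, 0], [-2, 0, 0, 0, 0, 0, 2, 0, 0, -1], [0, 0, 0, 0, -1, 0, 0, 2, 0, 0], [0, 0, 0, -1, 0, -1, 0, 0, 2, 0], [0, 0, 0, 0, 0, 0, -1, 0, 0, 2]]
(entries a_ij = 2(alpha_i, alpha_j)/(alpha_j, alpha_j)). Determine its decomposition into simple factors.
B_3 ⊕ E_7

The diagram associated to this matrix has two connected components: the simple roots {alpha_1, alpha_7, alpha_10} form a chain of 3 nodes with a double edge at one end; the terminal node there is the unique short simple root (B_3), and {alpha_2, alpha_3, alpha_4, alpha_5, alpha_6, alpha_8, alpha_9} form a chain of 6 nodes with one extra node attached to the third node from one end (E_7). A semisimple Lie algebra decomposes uniquely as the direct sum of simple ideals, one per connected component of its Dynkin diagram, so g ≅ B_3 ⊕ E_7 (dimension 21 + 133 = 154).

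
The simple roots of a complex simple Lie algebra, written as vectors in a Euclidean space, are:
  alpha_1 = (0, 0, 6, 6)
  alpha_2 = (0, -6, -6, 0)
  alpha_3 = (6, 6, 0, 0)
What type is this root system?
Compute the Cartan integers a_ij = 2(alpha_i, alpha_j)/(alpha_j, alpha_j); the resulting 3x3 Cartan matrix is
[[2, -1, 0], [-1, 2, -1], [0, -1, 2]].
All simple roots have the same length, so the diagram is simply laced. The associated Dynkin diagram is a chain of 3 nodes with single edges (A_3), so the type is A_3 (the algebra sl(4)).

A3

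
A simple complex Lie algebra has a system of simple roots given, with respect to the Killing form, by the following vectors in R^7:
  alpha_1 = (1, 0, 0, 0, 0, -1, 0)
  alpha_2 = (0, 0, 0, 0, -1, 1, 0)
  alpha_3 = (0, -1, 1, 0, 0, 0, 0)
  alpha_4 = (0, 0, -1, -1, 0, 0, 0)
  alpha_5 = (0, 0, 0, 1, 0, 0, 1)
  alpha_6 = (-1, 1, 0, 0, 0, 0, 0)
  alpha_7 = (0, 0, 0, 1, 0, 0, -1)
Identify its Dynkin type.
D7

Compute the Cartan integers a_ij = 2(alpha_i, alpha_j)/(alpha_j, alpha_j); the resulting 7x7 Cartan matrix is
[[2, -1, 0, 0, 0, -1, 0], [-1, 2, 0, 0, 0, 0, 0], [0, 0, 2, -1, 0, -1, 0], [0, 0, -1, 2, -1, 0, -1], [0, 0, 0, -1, 2, 0, 0], [-1, 0, -1, 0, 0, 2, 0], [0, 0, 0, -1, 0, 0, 2]].
All simple roots have the same length, so the diagram is simply laced. The associated Dynkin diagram is a chain of 5 nodes with a fork of two nodes at one end (D_7), so the type is D_7 (the algebra so(14)).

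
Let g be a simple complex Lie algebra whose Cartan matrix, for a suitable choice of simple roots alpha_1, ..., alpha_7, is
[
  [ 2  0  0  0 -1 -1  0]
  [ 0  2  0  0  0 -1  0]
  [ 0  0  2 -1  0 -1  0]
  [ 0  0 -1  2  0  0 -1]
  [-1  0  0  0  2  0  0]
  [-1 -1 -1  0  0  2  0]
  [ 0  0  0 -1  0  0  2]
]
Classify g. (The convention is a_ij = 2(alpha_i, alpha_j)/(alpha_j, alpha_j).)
E_7

The matrix has rank 7 with 2's on the diagonal. Reading the off-diagonal entries as Dynkin edges (a single edge where a_ij = a_ji = -1; a double or triple edge where a_ij * a_ji = 2 or 3), the diagram is a chain of 6 nodes with one extra node attached to the third node from one end (E_7). One simple-root ordering that puts it in standard form is (alpha_5, alpha_2, alpha_1, alpha_6, alpha_3, alpha_4, alpha_7). So the algebra is type E_7.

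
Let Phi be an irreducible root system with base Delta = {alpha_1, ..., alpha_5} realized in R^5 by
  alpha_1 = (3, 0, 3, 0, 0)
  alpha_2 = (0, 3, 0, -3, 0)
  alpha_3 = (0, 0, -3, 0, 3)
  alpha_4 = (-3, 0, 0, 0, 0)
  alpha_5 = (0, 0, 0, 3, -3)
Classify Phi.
type B_5

Compute the Cartan integers a_ij = 2(alpha_i, alpha_j)/(alpha_j, alpha_j); the resulting 5x5 Cartan matrix is
[[2, 0, -1, -2, 0], [0, 2, 0, 0, -1], [-1, 0, 2, 0, -1], [-1, 0, 0, 2, 0], [0, -1, -1, 0, 2]].
The roots have two lengths (squared-length ratio 2:1); the short ones are alpha_{4}. The associated Dynkin diagram is a chain of 5 nodes with a double edge at one end; the terminal node there is the unique short simple root (B_5), so the type is B_5 (the algebra so(11)).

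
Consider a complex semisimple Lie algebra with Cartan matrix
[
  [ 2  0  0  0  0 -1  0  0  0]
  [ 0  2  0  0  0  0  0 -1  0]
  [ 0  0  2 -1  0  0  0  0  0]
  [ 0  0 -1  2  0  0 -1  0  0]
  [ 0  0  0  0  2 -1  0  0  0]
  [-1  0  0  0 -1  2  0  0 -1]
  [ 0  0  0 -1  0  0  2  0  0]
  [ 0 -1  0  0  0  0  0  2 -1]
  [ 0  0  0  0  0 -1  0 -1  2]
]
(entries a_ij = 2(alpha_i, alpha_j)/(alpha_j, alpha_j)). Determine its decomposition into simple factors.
The diagram associated to this matrix has two connected components: the simple roots {alpha_3, alpha_4, alpha_7} form a chain of 3 nodes with single edges (A_3), and {alpha_1, alpha_2, alpha_5, alpha_6, alpha_8, alpha_9} form a chain of 4 nodes with a fork of two nodes at one end (D_6). A semisimple Lie algebra decomposes uniquely as the direct sum of simple ideals, one per connected component of its Dynkin diagram, so g ≅ A_3 ⊕ D_6 (dimension 15 + 66 = 81).

type A_3 ⊕ type D_6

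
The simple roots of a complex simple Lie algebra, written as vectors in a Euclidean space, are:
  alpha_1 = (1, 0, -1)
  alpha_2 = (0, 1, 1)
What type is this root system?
Compute the Cartan integers a_ij = 2(alpha_i, alpha_j)/(alpha_j, alpha_j); the resulting 2x2 Cartan matrix is
[[2, -1], [-1, 2]].
All simple roots have the same length, so the diagram is simply laced. The associated Dynkin diagram is a chain of 2 nodes with single edges (A_2), so the type is A_2 (the algebra sl(3)).

A_2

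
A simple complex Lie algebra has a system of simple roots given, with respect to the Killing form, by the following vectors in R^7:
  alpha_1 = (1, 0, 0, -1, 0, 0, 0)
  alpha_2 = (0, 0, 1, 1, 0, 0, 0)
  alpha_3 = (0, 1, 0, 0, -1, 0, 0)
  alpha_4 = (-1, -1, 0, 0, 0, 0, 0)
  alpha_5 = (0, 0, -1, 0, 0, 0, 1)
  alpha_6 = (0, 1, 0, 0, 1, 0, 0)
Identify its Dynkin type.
type D_6

Compute the Cartan integers a_ij = 2(alpha_i, alpha_j)/(alpha_j, alpha_j); the resulting 6x6 Cartan matrix is
[[2, -1, 0, -1, 0, 0], [-1, 2, 0, 0, -1, 0], [0, 0, 2, -1, 0, 0], [-1, 0, -1, 2, 0, -1], [0, -1, 0, 0, 2, 0], [0, 0, 0, -1, 0, 2]].
All simple roots have the same length, so the diagram is simply laced. The associated Dynkin diagram is a chain of 4 nodes with a fork of two nodes at one end (D_6), so the type is D_6 (the algebra so(12)).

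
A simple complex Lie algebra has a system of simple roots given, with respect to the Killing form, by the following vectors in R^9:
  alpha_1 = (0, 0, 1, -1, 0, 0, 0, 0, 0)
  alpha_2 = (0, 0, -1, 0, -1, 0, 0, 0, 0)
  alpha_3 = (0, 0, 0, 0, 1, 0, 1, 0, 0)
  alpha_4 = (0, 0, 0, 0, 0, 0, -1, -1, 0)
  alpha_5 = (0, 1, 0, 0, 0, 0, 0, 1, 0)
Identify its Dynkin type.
A_5 (sl(6))

Compute the Cartan integers a_ij = 2(alpha_i, alpha_j)/(alpha_j, alpha_j); the resulting 5x5 Cartan matrix is
[[2, -1, 0, 0, 0], [-1, 2, -1, 0, 0], [0, -1, 2, -1, 0], [0, 0, -1, 2, -1], [0, 0, 0, -1, 2]].
All simple roots have the same length, so the diagram is simply laced. The associated Dynkin diagram is a chain of 5 nodes with single edges (A_5), so the type is A_5 (the algebra sl(6)).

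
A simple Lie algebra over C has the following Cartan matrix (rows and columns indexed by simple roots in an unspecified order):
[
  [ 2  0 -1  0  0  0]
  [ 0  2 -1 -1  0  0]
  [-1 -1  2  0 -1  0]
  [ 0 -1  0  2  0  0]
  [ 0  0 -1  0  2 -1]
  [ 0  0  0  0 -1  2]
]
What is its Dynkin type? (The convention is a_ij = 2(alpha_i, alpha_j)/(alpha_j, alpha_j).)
E6

The matrix has rank 6 with 2's on the diagonal. Reading the off-diagonal entries as Dynkin edges (a single edge where a_ij = a_ji = -1; a double or triple edge where a_ij * a_ji = 2 or 3), the diagram is a chain of 5 nodes with one extra node attached to the third node from one end (E_6). One simple-root ordering that puts it in standard form is (alpha_4, alpha_1, alpha_2, alpha_3, alpha_5, alpha_6). So the algebra is type E_6.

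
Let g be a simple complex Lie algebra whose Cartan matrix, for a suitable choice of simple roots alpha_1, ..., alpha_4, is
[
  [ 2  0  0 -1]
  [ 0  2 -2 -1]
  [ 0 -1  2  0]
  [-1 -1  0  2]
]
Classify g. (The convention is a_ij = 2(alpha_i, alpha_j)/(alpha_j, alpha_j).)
The matrix has rank 4 with 2's on the diagonal. Reading the off-diagonal entries as Dynkin edges (a single edge where a_ij = a_ji = -1; a double or triple edge where a_ij * a_ji = 2 or 3), the diagram is a chain of 4 nodes with a double edge at one end; the terminal node there is the unique short simple root (B_4). One simple-root ordering that puts it in standard form is (alpha_1, alpha_4, alpha_2, alpha_3). So the algebra is type B_4, i.e. so(9).

B4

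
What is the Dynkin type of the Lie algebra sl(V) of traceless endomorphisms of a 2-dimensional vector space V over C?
This is sl(2), which has dimension 2^2 - 1 = 3 and rank 2 - 1 = 1 (a Cartan subalgebra is the diagonal traceless matrices). In the classification of classical Lie algebras, the special linear algebra sl(n+1) has type A_n; here n = 1, so the Dynkin diagram is a chain of 1 nodes with single edges (A_1). Hence the type is A_1.

A_1 (sl(2))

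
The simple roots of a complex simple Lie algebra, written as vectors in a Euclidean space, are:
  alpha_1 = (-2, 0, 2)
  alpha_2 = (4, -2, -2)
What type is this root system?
Compute the Cartan integers a_ij = 2(alpha_i, alpha_j)/(alpha_j, alpha_j); the resulting 2x2 Cartan matrix is
[[2, -1], [-3, 2]].
The roots have two lengths (squared-length ratio 3:1); the short ones are alpha_{1}. The associated Dynkin diagram is two nodes joined by a triple edge (G_2), so the type is G_2.

type G_2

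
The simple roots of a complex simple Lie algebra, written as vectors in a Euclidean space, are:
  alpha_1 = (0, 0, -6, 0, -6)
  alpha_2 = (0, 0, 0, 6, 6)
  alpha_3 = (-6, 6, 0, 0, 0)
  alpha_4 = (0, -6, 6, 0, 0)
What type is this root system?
Compute the Cartan integers a_ij = 2(alpha_i, alpha_j)/(alpha_j, alpha_j); the resulting 4x4 Cartan matrix is
[[2, -1, 0, -1], [-1, 2, 0, 0], [0, 0, 2, -1], [-1, 0, -1, 2]].
All simple roots have the same length, so the diagram is simply laced. The associated Dynkin diagram is a chain of 4 nodes with single edges (A_4), so the type is A_4 (the algebra sl(5)).

A_4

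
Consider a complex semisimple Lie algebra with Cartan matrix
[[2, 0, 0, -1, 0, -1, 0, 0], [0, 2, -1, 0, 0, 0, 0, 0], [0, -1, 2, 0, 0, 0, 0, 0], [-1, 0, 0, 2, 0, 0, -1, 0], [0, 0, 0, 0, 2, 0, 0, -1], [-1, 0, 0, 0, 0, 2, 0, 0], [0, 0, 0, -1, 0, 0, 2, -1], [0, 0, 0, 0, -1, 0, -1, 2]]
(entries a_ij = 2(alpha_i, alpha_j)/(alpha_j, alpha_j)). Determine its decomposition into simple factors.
The diagram associated to this matrix has two connected components: the simple roots {alpha_2, alpha_3} form a chain of 2 nodes with single edges (A_2), and {alpha_1, alpha_4, alpha_5, alpha_6, alpha_7, alpha_8} form a chain of 6 nodes with single edges (A_6). A semisimple Lie algebra decomposes uniquely as the direct sum of simple ideals, one per connected component of its Dynkin diagram, so g ≅ A_2 ⊕ A_6 (dimension 8 + 48 = 56).

A_2 (sl(3)) ⊕ A_6 (sl(7))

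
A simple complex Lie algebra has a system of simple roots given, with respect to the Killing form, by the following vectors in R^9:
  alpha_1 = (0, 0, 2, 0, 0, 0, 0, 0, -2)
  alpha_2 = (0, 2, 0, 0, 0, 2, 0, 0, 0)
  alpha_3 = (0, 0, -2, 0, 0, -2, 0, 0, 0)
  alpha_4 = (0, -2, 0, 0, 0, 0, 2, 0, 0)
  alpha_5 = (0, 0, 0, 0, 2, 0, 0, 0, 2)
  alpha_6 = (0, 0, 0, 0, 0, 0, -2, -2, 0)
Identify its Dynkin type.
A_6 (sl(7))

Compute the Cartan integers a_ij = 2(alpha_i, alpha_j)/(alpha_j, alpha_j); the resulting 6x6 Cartan matrix is
[[2, 0, -1, 0, -1, 0], [0, 2, -1, -1, 0, 0], [-1, -1, 2, 0, 0, 0], [0, -1, 0, 2, 0, -1], [-1, 0, 0, 0, 2, 0], [0, 0, 0, -1, 0, 2]].
All simple roots have the same length, so the diagram is simply laced. The associated Dynkin diagram is a chain of 6 nodes with single edges (A_6), so the type is A_6 (the algebra sl(7)).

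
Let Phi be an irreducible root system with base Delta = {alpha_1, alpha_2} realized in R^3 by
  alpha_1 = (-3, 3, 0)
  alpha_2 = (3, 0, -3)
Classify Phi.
A2

Compute the Cartan integers a_ij = 2(alpha_i, alpha_j)/(alpha_j, alpha_j); the resulting 2x2 Cartan matrix is
[[2, -1], [-1, 2]].
All simple roots have the same length, so the diagram is simply laced. The associated Dynkin diagram is a chain of 2 nodes with single edges (A_2), so the type is A_2 (the algebra sl(3)).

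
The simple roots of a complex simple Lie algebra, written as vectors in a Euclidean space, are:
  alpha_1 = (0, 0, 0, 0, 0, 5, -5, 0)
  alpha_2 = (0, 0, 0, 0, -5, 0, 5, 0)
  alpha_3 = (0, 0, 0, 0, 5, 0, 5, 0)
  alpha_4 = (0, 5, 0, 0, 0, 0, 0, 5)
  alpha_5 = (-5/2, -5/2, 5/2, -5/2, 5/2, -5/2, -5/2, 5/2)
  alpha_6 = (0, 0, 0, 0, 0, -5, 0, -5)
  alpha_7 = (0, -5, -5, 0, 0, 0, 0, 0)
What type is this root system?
Compute the Cartan integers a_ij = 2(alpha_i, alpha_j)/(alpha_j, alpha_j); the resulting 7x7 Cartan matrix is
[[2, -1, -1, 0, 0, -1, 0], [-1, 2, 0, 0, -1, 0, 0], [-1, 0, 2, 0, 0, 0, 0], [0, 0, 0, 2, 0, -1, -1], [0, -1, 0, 0, 2, 0, 0], [-1, 0, 0, -1, 0, 2, 0], [0, 0, 0, -1, 0, 0, 2]].
All simple roots have the same length, so the diagram is simply laced. The associated Dynkin diagram is a chain of 6 nodes with one extra node attached to the third node from one end (E_7), so the type is E_7.

type E_7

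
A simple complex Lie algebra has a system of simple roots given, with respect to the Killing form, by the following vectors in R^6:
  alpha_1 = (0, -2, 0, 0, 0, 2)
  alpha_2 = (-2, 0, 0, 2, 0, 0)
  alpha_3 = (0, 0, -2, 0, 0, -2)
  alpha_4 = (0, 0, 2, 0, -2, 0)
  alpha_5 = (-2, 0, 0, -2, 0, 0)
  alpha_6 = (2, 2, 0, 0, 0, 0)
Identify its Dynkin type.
D6

Compute the Cartan integers a_ij = 2(alpha_i, alpha_j)/(alpha_j, alpha_j); the resulting 6x6 Cartan matrix is
[[2, 0, -1, 0, 0, -1], [0, 2, 0, 0, 0, -1], [-1, 0, 2, -1, 0, 0], [0, 0, -1, 2, 0, 0], [0, 0, 0, 0, 2, -1], [-1, -1, 0, 0, -1, 2]].
All simple roots have the same length, so the diagram is simply laced. The associated Dynkin diagram is a chain of 4 nodes with a fork of two nodes at one end (D_6), so the type is D_6 (the algebra so(12)).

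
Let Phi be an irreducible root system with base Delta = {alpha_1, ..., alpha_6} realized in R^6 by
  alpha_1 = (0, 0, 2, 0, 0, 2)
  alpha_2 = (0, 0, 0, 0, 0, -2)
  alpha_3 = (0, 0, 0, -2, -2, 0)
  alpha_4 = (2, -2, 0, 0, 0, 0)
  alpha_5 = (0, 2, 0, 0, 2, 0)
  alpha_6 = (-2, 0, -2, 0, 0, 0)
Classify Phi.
Compute the Cartan integers a_ij = 2(alpha_i, alpha_j)/(alpha_j, alpha_j); the resulting 6x6 Cartan matrix is
[[2, -2, 0, 0, 0, -1], [-1, 2, 0, 0, 0, 0], [0, 0, 2, 0, -1, 0], [0, 0, 0, 2, -1, -1], [0, 0, -1, -1, 2, 0], [-1, 0, 0, -1, 0, 2]].
The roots have two lengths (squared-length ratio 2:1); the short ones are alpha_{2}. The associated Dynkin diagram is a chain of 6 nodes with a double edge at one end; the terminal node there is the unique short simple root (B_6), so the type is B_6 (the algebra so(13)).

B_6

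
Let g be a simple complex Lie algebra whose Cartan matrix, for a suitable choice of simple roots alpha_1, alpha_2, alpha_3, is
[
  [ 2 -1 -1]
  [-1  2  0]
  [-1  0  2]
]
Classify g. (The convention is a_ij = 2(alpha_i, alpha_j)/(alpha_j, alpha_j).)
A3

The matrix has rank 3 with 2's on the diagonal. Reading the off-diagonal entries as Dynkin edges (a single edge where a_ij = a_ji = -1; a double or triple edge where a_ij * a_ji = 2 or 3), the diagram is a chain of 3 nodes with single edges (A_3). One simple-root ordering that puts it in standard form is (alpha_3, alpha_1, alpha_2). So the algebra is type A_3, i.e. sl(4).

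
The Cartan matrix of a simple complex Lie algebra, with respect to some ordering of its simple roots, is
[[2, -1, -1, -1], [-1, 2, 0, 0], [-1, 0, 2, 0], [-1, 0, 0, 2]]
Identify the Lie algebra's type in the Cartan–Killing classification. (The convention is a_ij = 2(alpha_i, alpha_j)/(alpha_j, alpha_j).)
type D_4

The matrix has rank 4 with 2's on the diagonal. Reading the off-diagonal entries as Dynkin edges (a single edge where a_ij = a_ji = -1; a double or triple edge where a_ij * a_ji = 2 or 3), the diagram is a chain of 2 nodes with a fork of two nodes at one end (D_4). One simple-root ordering that puts it in standard form is (alpha_3, alpha_1, alpha_4, alpha_2). So the algebra is type D_4, i.e. so(8).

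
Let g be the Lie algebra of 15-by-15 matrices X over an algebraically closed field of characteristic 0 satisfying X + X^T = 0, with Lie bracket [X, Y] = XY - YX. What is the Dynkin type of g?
This is so(15) with 15 odd, which has dimension 15(15-1)/2 = 105 and rank (15-1)/2 = 7. In the classification of classical Lie algebras, the orthogonal algebra so(2n+1) in an odd number of variables has type B_n; here n = 7, so the Dynkin diagram is a chain of 7 nodes with a double edge at one end; the terminal node there is the unique short simple root (B_7). Hence the type is B_7.

type B_7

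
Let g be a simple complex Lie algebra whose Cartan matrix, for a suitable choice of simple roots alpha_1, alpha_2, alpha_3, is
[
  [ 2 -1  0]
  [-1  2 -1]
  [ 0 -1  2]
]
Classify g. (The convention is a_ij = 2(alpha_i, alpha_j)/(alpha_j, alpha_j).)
The matrix has rank 3 with 2's on the diagonal. Reading the off-diagonal entries as Dynkin edges (a single edge where a_ij = a_ji = -1; a double or triple edge where a_ij * a_ji = 2 or 3), the diagram is a chain of 3 nodes with single edges (A_3). One simple-root ordering that puts it in standard form is (alpha_3, alpha_2, alpha_1). So the algebra is type A_3, i.e. sl(4).

type A_3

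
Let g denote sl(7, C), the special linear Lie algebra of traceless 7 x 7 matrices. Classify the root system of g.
This is sl(7), which has dimension 7^2 - 1 = 48 and rank 7 - 1 = 6 (a Cartan subalgebra is the diagonal traceless matrices). In the classification of classical Lie algebras, the special linear algebra sl(n+1) has type A_n; here n = 6, so the Dynkin diagram is a chain of 6 nodes with single edges (A_6). Hence the type is A_6.

A_6 (sl(7))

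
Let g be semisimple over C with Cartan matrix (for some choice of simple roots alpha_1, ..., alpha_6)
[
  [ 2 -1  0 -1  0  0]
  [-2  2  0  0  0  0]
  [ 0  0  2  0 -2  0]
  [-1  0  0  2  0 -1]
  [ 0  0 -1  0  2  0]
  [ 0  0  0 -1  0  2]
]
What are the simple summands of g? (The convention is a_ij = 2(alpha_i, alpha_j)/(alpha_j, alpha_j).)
The diagram associated to this matrix has two connected components: the simple roots {alpha_3, alpha_5} form a chain of 2 nodes with a double edge at one end; the terminal node there is the unique short simple root (B_2), and {alpha_1, alpha_2, alpha_4, alpha_6} form a chain of 4 nodes with a double edge at one end; the terminal node there is the unique long simple root (C_4). A semisimple Lie algebra decomposes uniquely as the direct sum of simple ideals, one per connected component of its Dynkin diagram, so g ≅ B_2 ⊕ C_4 (dimension 10 + 36 = 46).

type B_2 ⊕ type C_4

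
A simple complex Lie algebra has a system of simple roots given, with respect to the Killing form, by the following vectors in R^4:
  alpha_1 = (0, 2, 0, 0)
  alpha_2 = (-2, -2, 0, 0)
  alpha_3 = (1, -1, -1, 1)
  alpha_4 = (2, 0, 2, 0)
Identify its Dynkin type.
Compute the Cartan integers a_ij = 2(alpha_i, alpha_j)/(alpha_j, alpha_j); the resulting 4x4 Cartan matrix is
[[2, -1, -1, 0], [-2, 2, 0, -1], [-1, 0, 2, 0], [0, -1, 0, 2]].
The roots have two lengths (squared-length ratio 2:1); the short ones are alpha_{1,3}. The associated Dynkin diagram is a chain of 4 nodes with a double edge between the middle two (F_4), so the type is F_4.

F_4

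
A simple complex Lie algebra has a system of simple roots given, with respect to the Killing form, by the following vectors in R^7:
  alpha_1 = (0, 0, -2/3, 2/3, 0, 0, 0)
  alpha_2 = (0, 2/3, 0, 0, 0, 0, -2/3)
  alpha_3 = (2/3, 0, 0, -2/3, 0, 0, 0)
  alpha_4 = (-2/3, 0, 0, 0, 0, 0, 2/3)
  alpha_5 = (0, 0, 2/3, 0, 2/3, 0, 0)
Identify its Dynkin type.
Compute the Cartan integers a_ij = 2(alpha_i, alpha_j)/(alpha_j, alpha_j); the resulting 5x5 Cartan matrix is
[[2, 0, -1, 0, -1], [0, 2, 0, -1, 0], [-1, 0, 2, -1, 0], [0, -1, -1, 2, 0], [-1, 0, 0, 0, 2]].
All simple roots have the same length, so the diagram is simply laced. The associated Dynkin diagram is a chain of 5 nodes with single edges (A_5), so the type is A_5 (the algebra sl(6)).

type A_5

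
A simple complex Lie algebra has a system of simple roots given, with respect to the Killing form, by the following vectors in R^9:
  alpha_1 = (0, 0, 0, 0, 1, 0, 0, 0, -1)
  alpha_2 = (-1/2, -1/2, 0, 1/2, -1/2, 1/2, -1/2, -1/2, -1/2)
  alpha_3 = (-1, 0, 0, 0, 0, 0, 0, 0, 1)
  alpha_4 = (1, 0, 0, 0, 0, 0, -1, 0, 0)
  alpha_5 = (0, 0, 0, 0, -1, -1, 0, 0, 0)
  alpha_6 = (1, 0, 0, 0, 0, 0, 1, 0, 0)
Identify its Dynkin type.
Compute the Cartan integers a_ij = 2(alpha_i, alpha_j)/(alpha_j, alpha_j); the resulting 6x6 Cartan matrix is
[[2, 0, -1, 0, -1, 0], [0, 2, 0, 0, 0, -1], [-1, 0, 2, -1, 0, -1], [0, 0, -1, 2, 0, 0], [-1, 0, 0, 0, 2, 0], [0, -1, -1, 0, 0, 2]].
All simple roots have the same length, so the diagram is simply laced. The associated Dynkin diagram is a chain of 5 nodes with one extra node attached to the third node from one end (E_6), so the type is E_6.

E6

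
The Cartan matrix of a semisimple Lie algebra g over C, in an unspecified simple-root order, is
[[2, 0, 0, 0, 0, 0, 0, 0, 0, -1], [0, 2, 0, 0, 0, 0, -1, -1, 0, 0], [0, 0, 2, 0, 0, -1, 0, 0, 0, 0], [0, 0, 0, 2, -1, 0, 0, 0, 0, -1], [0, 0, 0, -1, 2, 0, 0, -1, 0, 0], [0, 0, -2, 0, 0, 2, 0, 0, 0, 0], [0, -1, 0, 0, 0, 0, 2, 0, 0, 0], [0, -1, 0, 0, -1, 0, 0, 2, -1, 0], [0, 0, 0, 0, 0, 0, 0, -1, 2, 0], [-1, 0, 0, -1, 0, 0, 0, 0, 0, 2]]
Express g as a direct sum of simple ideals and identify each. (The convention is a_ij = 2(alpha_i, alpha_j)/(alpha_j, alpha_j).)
The diagram associated to this matrix has two connected components: the simple roots {alpha_3, alpha_6} form a chain of 2 nodes with a double edge at one end; the terminal node there is the unique short simple root (B_2), and {alpha_1, alpha_2, alpha_4, alpha_5, alpha_7, alpha_8, alpha_9, alpha_10} form a chain of 7 nodes with one extra node attached to the third node from one end (E_8). A semisimple Lie algebra decomposes uniquely as the direct sum of simple ideals, one per connected component of its Dynkin diagram, so g ≅ B_2 ⊕ E_8 (dimension 10 + 248 = 258).

type B_2 ⊕ type E_8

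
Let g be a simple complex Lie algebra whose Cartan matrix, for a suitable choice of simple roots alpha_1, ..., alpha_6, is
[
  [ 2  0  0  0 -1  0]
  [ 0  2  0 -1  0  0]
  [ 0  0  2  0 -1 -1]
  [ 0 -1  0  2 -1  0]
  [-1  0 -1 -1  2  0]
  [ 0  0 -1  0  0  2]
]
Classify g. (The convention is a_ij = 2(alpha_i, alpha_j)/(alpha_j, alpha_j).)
The matrix has rank 6 with 2's on the diagonal. Reading the off-diagonal entries as Dynkin edges (a single edge where a_ij = a_ji = -1; a double or triple edge where a_ij * a_ji = 2 or 3), the diagram is a chain of 5 nodes with one extra node attached to the third node from one end (E_6). One simple-root ordering that puts it in standard form is (alpha_2, alpha_1, alpha_4, alpha_5, alpha_3, alpha_6). So the algebra is type E_6.

type E_6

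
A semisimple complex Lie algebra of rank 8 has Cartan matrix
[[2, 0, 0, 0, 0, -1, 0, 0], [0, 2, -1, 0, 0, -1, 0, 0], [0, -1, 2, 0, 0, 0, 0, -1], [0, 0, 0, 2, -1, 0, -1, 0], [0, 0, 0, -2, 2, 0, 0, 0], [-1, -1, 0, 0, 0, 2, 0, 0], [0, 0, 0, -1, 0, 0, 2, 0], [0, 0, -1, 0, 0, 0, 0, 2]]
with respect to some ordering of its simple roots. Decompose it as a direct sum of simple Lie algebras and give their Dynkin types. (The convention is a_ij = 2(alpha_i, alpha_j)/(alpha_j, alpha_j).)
The diagram associated to this matrix has two connected components: the simple roots {alpha_1, alpha_2, alpha_3, alpha_6, alpha_8} form a chain of 5 nodes with single edges (A_5), and {alpha_4, alpha_5, alpha_7} form a chain of 3 nodes with a double edge at one end; the terminal node there is the unique long simple root (C_3). A semisimple Lie algebra decomposes uniquely as the direct sum of simple ideals, one per connected component of its Dynkin diagram, so g ≅ A_5 ⊕ C_3 (dimension 35 + 21 = 56).

type A_5 ⊕ type C_3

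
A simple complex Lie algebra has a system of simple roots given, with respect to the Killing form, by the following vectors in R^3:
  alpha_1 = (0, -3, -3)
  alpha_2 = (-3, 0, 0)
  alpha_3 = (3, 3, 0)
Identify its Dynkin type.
Compute the Cartan integers a_ij = 2(alpha_i, alpha_j)/(alpha_j, alpha_j); the resulting 3x3 Cartan matrix is
[[2, 0, -1], [0, 2, -1], [-1, -2, 2]].
The roots have two lengths (squared-length ratio 2:1); the short ones are alpha_{2}. The associated Dynkin diagram is a chain of 3 nodes with a double edge at one end; the terminal node there is the unique short simple root (B_3), so the type is B_3 (the algebra so(7)).

B3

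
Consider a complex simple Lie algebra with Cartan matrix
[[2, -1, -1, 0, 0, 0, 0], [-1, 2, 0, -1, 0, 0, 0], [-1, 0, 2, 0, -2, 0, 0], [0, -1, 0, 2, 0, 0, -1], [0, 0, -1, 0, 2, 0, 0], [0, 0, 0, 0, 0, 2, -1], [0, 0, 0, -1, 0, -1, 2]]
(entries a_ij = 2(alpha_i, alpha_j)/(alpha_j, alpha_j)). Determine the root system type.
B_7 (so(15))

The matrix has rank 7 with 2's on the diagonal. Reading the off-diagonal entries as Dynkin edges (a single edge where a_ij = a_ji = -1; a double or triple edge where a_ij * a_ji = 2 or 3), the diagram is a chain of 7 nodes with a double edge at one end; the terminal node there is the unique short simple root (B_7). One simple-root ordering that puts it in standard form is (alpha_6, alpha_7, alpha_4, alpha_2, alpha_1, alpha_3, alpha_5). So the algebra is type B_7, i.e. so(15).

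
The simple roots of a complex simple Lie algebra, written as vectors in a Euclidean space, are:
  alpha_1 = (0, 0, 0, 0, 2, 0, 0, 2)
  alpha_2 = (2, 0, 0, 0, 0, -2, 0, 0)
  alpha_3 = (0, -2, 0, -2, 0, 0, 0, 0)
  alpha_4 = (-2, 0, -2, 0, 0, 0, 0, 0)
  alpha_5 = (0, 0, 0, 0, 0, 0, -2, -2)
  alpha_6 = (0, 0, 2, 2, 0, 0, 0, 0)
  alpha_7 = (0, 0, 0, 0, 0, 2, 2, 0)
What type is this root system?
A_7

Compute the Cartan integers a_ij = 2(alpha_i, alpha_j)/(alpha_j, alpha_j); the resulting 7x7 Cartan matrix is
[[2, 0, 0, 0, -1, 0, 0], [0, 2, 0, -1, 0, 0, -1], [0, 0, 2, 0, 0, -1, 0], [0, -1, 0, 2, 0, -1, 0], [-1, 0, 0, 0, 2, 0, -1], [0, 0, -1, -1, 0, 2, 0], [0, -1, 0, 0, -1, 0, 2]].
All simple roots have the same length, so the diagram is simply laced. The associated Dynkin diagram is a chain of 7 nodes with single edges (A_7), so the type is A_7 (the algebra sl(8)).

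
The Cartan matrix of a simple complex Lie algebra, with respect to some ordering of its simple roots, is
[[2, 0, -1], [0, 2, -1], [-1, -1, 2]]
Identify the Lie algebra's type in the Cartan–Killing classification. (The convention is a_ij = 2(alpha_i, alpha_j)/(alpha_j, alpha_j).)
The matrix has rank 3 with 2's on the diagonal. Reading the off-diagonal entries as Dynkin edges (a single edge where a_ij = a_ji = -1; a double or triple edge where a_ij * a_ji = 2 or 3), the diagram is a chain of 3 nodes with single edges (A_3). One simple-root ordering that puts it in standard form is (alpha_1, alpha_3, alpha_2). So the algebra is type A_3, i.e. sl(4).

A3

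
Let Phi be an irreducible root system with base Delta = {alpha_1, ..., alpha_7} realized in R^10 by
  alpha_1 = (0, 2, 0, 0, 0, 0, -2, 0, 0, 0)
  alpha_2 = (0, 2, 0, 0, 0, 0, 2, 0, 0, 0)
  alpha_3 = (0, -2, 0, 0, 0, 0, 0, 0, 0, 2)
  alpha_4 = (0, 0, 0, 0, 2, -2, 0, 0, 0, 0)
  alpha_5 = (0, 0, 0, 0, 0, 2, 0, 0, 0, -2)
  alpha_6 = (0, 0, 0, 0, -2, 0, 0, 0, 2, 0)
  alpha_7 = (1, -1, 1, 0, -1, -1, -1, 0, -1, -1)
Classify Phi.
Compute the Cartan integers a_ij = 2(alpha_i, alpha_j)/(alpha_j, alpha_j); the resulting 7x7 Cartan matrix is
[[2, 0, -1, 0, 0, 0, 0], [0, 2, -1, 0, 0, 0, -1], [-1, -1, 2, 0, -1, 0, 0], [0, 0, 0, 2, -1, -1, 0], [0, 0, -1, -1, 2, 0, 0], [0, 0, 0, -1, 0, 2, 0], [0, -1, 0, 0, 0, 0, 2]].
All simple roots have the same length, so the diagram is simply laced. The associated Dynkin diagram is a chain of 6 nodes with one extra node attached to the third node from one end (E_7), so the type is E_7.

E_7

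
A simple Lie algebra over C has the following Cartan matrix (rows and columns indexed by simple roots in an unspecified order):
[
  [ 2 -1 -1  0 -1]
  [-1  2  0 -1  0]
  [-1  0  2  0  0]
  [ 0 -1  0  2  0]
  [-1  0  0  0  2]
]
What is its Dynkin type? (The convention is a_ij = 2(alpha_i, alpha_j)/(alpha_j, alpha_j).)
The matrix has rank 5 with 2's on the diagonal. Reading the off-diagonal entries as Dynkin edges (a single edge where a_ij = a_ji = -1; a double or triple edge where a_ij * a_ji = 2 or 3), the diagram is a chain of 3 nodes with a fork of two nodes at one end (D_5). One simple-root ordering that puts it in standard form is (alpha_4, alpha_2, alpha_1, alpha_3, alpha_5). So the algebra is type D_5, i.e. so(10).

D5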